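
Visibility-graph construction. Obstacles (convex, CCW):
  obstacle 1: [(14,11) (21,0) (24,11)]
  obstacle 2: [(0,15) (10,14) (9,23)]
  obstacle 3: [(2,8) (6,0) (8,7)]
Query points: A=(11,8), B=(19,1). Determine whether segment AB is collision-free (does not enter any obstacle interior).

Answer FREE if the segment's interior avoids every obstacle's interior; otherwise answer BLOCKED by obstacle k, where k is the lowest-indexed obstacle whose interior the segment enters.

FREE

Obstacle 1 [(14,11) (21,0) (24,11)]:
  edge (14,11)–(21,0): clear
  edge (21,0)–(24,11): clear
  edge (24,11)–(14,11): clear
  midpoint (15,9/2) outside
  → clear
Obstacle 2 [(0,15) (10,14) (9,23)]:
  edge (0,15)–(10,14): clear
  edge (10,14)–(9,23): clear
  edge (9,23)–(0,15): clear
  midpoint (15,9/2) outside
  → clear
Obstacle 3 [(2,8) (6,0) (8,7)]:
  edge (2,8)–(6,0): clear
  edge (6,0)–(8,7): clear
  edge (8,7)–(2,8): clear
  midpoint (15,9/2) outside
  → clear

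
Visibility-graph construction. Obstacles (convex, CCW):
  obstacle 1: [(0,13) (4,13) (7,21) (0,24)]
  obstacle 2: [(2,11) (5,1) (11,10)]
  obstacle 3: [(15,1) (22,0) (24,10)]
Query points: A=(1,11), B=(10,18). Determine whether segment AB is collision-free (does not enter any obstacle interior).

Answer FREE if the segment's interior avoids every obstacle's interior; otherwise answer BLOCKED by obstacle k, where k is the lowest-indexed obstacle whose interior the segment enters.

Obstacle 1 [(0,13) (4,13) (7,21) (0,24)]:
  edge (0,13)–(4,13): crosses AB
  edge (4,13)–(7,21): crosses AB
  edge (7,21)–(0,24): clear
  edge (0,24)–(0,13): clear
  → BLOCKED
Obstacle 2 [(2,11) (5,1) (11,10)]:
  edge (2,11)–(5,1): clear
  edge (5,1)–(11,10): clear
  edge (11,10)–(2,11): clear
  midpoint (11/2,29/2) outside
  → clear
Obstacle 3 [(15,1) (22,0) (24,10)]:
  edge (15,1)–(22,0): clear
  edge (22,0)–(24,10): clear
  edge (24,10)–(15,1): clear
  midpoint (11/2,29/2) outside
  → clear

BLOCKED by obstacle 1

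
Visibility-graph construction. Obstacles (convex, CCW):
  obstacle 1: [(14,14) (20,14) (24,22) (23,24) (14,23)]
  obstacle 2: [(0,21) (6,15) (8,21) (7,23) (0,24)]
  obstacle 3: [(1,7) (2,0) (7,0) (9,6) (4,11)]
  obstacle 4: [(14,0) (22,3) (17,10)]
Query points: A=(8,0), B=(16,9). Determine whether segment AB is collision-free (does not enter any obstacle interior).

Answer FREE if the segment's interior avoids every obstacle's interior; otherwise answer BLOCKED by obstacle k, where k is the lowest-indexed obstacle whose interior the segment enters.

Obstacle 1 [(14,14) (20,14) (24,22) (23,24) (14,23)]:
  edge (14,14)–(20,14): clear
  edge (20,14)–(24,22): clear
  edge (24,22)–(23,24): clear
  edge (23,24)–(14,23): clear
  edge (14,23)–(14,14): clear
  midpoint (12,9/2) outside
  → clear
Obstacle 2 [(0,21) (6,15) (8,21) (7,23) (0,24)]:
  edge (0,21)–(6,15): clear
  edge (6,15)–(8,21): clear
  edge (8,21)–(7,23): clear
  edge (7,23)–(0,24): clear
  edge (0,24)–(0,21): clear
  midpoint (12,9/2) outside
  → clear
Obstacle 3 [(1,7) (2,0) (7,0) (9,6) (4,11)]:
  edge (1,7)–(2,0): clear
  edge (2,0)–(7,0): clear
  edge (7,0)–(9,6): clear
  edge (9,6)–(4,11): clear
  edge (4,11)–(1,7): clear
  midpoint (12,9/2) outside
  → clear
Obstacle 4 [(14,0) (22,3) (17,10)]:
  edge (14,0)–(22,3): clear
  edge (22,3)–(17,10): clear
  edge (17,10)–(14,0): clear
  midpoint (12,9/2) outside
  → clear

FREE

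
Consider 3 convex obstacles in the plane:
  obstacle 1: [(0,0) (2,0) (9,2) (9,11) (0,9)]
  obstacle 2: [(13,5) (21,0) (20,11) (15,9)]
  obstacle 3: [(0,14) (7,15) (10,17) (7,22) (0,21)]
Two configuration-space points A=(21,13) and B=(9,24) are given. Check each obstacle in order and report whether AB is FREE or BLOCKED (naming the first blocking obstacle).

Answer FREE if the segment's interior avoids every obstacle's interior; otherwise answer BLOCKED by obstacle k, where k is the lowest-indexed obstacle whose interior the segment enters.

FREE

Obstacle 1 [(0,0) (2,0) (9,2) (9,11) (0,9)]:
  edge (0,0)–(2,0): clear
  edge (2,0)–(9,2): clear
  edge (9,2)–(9,11): clear
  edge (9,11)–(0,9): clear
  edge (0,9)–(0,0): clear
  midpoint (15,37/2) outside
  → clear
Obstacle 2 [(13,5) (21,0) (20,11) (15,9)]:
  edge (13,5)–(21,0): clear
  edge (21,0)–(20,11): clear
  edge (20,11)–(15,9): clear
  edge (15,9)–(13,5): clear
  midpoint (15,37/2) outside
  → clear
Obstacle 3 [(0,14) (7,15) (10,17) (7,22) (0,21)]:
  edge (0,14)–(7,15): clear
  edge (7,15)–(10,17): clear
  edge (10,17)–(7,22): clear
  edge (7,22)–(0,21): clear
  edge (0,21)–(0,14): clear
  midpoint (15,37/2) outside
  → clear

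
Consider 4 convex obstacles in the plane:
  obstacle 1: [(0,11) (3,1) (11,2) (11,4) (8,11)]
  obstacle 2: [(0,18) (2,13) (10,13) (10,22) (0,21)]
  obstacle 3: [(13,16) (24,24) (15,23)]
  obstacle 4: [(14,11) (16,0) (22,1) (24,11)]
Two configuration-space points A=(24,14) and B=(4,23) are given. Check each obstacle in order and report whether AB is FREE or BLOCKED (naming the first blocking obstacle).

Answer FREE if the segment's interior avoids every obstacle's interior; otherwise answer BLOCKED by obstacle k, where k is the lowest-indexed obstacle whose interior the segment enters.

Obstacle 1 [(0,11) (3,1) (11,2) (11,4) (8,11)]:
  edge (0,11)–(3,1): clear
  edge (3,1)–(11,2): clear
  edge (11,2)–(11,4): clear
  edge (11,4)–(8,11): clear
  edge (8,11)–(0,11): clear
  midpoint (14,37/2) outside
  → clear
Obstacle 2 [(0,18) (2,13) (10,13) (10,22) (0,21)]:
  edge (0,18)–(2,13): clear
  edge (2,13)–(10,13): clear
  edge (10,13)–(10,22): crosses AB
  edge (10,22)–(0,21): crosses AB
  edge (0,21)–(0,18): clear
  → BLOCKED
Obstacle 3 [(13,16) (24,24) (15,23)]:
  edge (13,16)–(24,24): crosses AB
  edge (24,24)–(15,23): clear
  edge (15,23)–(13,16): crosses AB
  → BLOCKED
Obstacle 4 [(14,11) (16,0) (22,1) (24,11)]:
  edge (14,11)–(16,0): clear
  edge (16,0)–(22,1): clear
  edge (22,1)–(24,11): clear
  edge (24,11)–(14,11): clear
  midpoint (14,37/2) outside
  → clear

BLOCKED by obstacle 2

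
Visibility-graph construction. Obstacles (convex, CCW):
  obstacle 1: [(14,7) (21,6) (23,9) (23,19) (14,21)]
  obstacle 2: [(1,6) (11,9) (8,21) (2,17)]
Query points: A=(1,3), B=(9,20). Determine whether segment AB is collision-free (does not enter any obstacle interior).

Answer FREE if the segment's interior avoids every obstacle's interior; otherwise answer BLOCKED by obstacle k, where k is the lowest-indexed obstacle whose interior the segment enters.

BLOCKED by obstacle 2

Obstacle 1 [(14,7) (21,6) (23,9) (23,19) (14,21)]:
  edge (14,7)–(21,6): clear
  edge (21,6)–(23,9): clear
  edge (23,9)–(23,19): clear
  edge (23,19)–(14,21): clear
  edge (14,21)–(14,7): clear
  midpoint (5,23/2) outside
  → clear
Obstacle 2 [(1,6) (11,9) (8,21) (2,17)]:
  edge (1,6)–(11,9): crosses AB
  edge (11,9)–(8,21): crosses AB
  edge (8,21)–(2,17): clear
  edge (2,17)–(1,6): clear
  → BLOCKED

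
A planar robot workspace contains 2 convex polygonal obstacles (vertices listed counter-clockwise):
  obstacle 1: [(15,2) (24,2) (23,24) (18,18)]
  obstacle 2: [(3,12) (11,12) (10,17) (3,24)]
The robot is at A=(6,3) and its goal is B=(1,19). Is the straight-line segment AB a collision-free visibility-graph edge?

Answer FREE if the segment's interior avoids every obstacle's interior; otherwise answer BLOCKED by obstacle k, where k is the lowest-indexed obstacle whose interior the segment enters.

Obstacle 1 [(15,2) (24,2) (23,24) (18,18)]:
  edge (15,2)–(24,2): clear
  edge (24,2)–(23,24): clear
  edge (23,24)–(18,18): clear
  edge (18,18)–(15,2): clear
  midpoint (7/2,11) outside
  → clear
Obstacle 2 [(3,12) (11,12) (10,17) (3,24)]:
  edge (3,12)–(11,12): crosses AB
  edge (11,12)–(10,17): clear
  edge (10,17)–(3,24): clear
  edge (3,24)–(3,12): crosses AB
  → BLOCKED

BLOCKED by obstacle 2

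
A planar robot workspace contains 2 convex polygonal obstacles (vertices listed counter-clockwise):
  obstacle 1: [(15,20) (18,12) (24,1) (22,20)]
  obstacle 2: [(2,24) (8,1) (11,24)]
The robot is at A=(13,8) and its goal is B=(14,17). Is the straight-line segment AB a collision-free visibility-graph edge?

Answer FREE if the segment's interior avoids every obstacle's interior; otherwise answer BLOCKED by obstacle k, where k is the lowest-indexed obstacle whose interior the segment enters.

FREE

Obstacle 1 [(15,20) (18,12) (24,1) (22,20)]:
  edge (15,20)–(18,12): clear
  edge (18,12)–(24,1): clear
  edge (24,1)–(22,20): clear
  edge (22,20)–(15,20): clear
  midpoint (27/2,25/2) outside
  → clear
Obstacle 2 [(2,24) (8,1) (11,24)]:
  edge (2,24)–(8,1): clear
  edge (8,1)–(11,24): clear
  edge (11,24)–(2,24): clear
  midpoint (27/2,25/2) outside
  → clear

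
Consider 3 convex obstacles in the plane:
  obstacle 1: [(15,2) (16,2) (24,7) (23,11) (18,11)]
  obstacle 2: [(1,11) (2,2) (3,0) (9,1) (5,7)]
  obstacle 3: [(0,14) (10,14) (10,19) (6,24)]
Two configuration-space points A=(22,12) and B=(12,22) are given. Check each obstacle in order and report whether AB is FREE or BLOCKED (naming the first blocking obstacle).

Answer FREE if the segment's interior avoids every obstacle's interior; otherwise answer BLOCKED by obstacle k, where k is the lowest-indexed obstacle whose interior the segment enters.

Obstacle 1 [(15,2) (16,2) (24,7) (23,11) (18,11)]:
  edge (15,2)–(16,2): clear
  edge (16,2)–(24,7): clear
  edge (24,7)–(23,11): clear
  edge (23,11)–(18,11): clear
  edge (18,11)–(15,2): clear
  midpoint (17,17) outside
  → clear
Obstacle 2 [(1,11) (2,2) (3,0) (9,1) (5,7)]:
  edge (1,11)–(2,2): clear
  edge (2,2)–(3,0): clear
  edge (3,0)–(9,1): clear
  edge (9,1)–(5,7): clear
  edge (5,7)–(1,11): clear
  midpoint (17,17) outside
  → clear
Obstacle 3 [(0,14) (10,14) (10,19) (6,24)]:
  edge (0,14)–(10,14): clear
  edge (10,14)–(10,19): clear
  edge (10,19)–(6,24): clear
  edge (6,24)–(0,14): clear
  midpoint (17,17) outside
  → clear

FREE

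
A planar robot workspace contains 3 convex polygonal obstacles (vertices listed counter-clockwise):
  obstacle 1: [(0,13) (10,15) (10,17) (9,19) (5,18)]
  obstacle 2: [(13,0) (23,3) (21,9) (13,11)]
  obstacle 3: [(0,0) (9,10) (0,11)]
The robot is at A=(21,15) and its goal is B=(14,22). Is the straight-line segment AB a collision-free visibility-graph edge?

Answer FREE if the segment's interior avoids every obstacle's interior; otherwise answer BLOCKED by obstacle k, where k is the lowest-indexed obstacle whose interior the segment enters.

FREE

Obstacle 1 [(0,13) (10,15) (10,17) (9,19) (5,18)]:
  edge (0,13)–(10,15): clear
  edge (10,15)–(10,17): clear
  edge (10,17)–(9,19): clear
  edge (9,19)–(5,18): clear
  edge (5,18)–(0,13): clear
  midpoint (35/2,37/2) outside
  → clear
Obstacle 2 [(13,0) (23,3) (21,9) (13,11)]:
  edge (13,0)–(23,3): clear
  edge (23,3)–(21,9): clear
  edge (21,9)–(13,11): clear
  edge (13,11)–(13,0): clear
  midpoint (35/2,37/2) outside
  → clear
Obstacle 3 [(0,0) (9,10) (0,11)]:
  edge (0,0)–(9,10): clear
  edge (9,10)–(0,11): clear
  edge (0,11)–(0,0): clear
  midpoint (35/2,37/2) outside
  → clear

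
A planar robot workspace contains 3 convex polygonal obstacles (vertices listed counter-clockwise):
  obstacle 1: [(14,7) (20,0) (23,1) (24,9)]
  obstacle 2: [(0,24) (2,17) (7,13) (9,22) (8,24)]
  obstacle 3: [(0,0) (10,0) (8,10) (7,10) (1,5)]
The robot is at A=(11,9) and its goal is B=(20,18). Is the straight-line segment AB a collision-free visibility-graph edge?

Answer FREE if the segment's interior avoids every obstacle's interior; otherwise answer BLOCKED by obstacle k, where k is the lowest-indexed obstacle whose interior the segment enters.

Obstacle 1 [(14,7) (20,0) (23,1) (24,9)]:
  edge (14,7)–(20,0): clear
  edge (20,0)–(23,1): clear
  edge (23,1)–(24,9): clear
  edge (24,9)–(14,7): clear
  midpoint (31/2,27/2) outside
  → clear
Obstacle 2 [(0,24) (2,17) (7,13) (9,22) (8,24)]:
  edge (0,24)–(2,17): clear
  edge (2,17)–(7,13): clear
  edge (7,13)–(9,22): clear
  edge (9,22)–(8,24): clear
  edge (8,24)–(0,24): clear
  midpoint (31/2,27/2) outside
  → clear
Obstacle 3 [(0,0) (10,0) (8,10) (7,10) (1,5)]:
  edge (0,0)–(10,0): clear
  edge (10,0)–(8,10): clear
  edge (8,10)–(7,10): clear
  edge (7,10)–(1,5): clear
  edge (1,5)–(0,0): clear
  midpoint (31/2,27/2) outside
  → clear

FREE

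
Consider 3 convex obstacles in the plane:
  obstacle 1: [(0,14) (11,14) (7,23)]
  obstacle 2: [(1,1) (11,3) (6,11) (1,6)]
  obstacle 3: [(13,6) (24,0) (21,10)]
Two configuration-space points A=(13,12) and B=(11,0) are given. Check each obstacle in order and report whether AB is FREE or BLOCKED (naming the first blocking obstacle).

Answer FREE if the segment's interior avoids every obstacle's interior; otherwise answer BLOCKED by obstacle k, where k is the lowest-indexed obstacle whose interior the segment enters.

Obstacle 1 [(0,14) (11,14) (7,23)]:
  edge (0,14)–(11,14): clear
  edge (11,14)–(7,23): clear
  edge (7,23)–(0,14): clear
  midpoint (12,6) outside
  → clear
Obstacle 2 [(1,1) (11,3) (6,11) (1,6)]:
  edge (1,1)–(11,3): clear
  edge (11,3)–(6,11): clear
  edge (6,11)–(1,6): clear
  edge (1,6)–(1,1): clear
  midpoint (12,6) outside
  → clear
Obstacle 3 [(13,6) (24,0) (21,10)]:
  edge (13,6)–(24,0): clear
  edge (24,0)–(21,10): clear
  edge (21,10)–(13,6): clear
  midpoint (12,6) outside
  → clear

FREE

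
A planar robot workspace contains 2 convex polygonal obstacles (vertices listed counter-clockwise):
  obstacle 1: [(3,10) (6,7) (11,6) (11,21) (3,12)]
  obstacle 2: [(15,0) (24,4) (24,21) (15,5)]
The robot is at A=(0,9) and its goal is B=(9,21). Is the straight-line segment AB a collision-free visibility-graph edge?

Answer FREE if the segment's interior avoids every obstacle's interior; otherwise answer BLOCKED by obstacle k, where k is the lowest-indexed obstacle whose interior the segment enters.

Obstacle 1 [(3,10) (6,7) (11,6) (11,21) (3,12)]:
  edge (3,10)–(6,7): clear
  edge (6,7)–(11,6): clear
  edge (11,6)–(11,21): clear
  edge (11,21)–(3,12): clear
  edge (3,12)–(3,10): clear
  midpoint (9/2,15) outside
  → clear
Obstacle 2 [(15,0) (24,4) (24,21) (15,5)]:
  edge (15,0)–(24,4): clear
  edge (24,4)–(24,21): clear
  edge (24,21)–(15,5): clear
  edge (15,5)–(15,0): clear
  midpoint (9/2,15) outside
  → clear

FREE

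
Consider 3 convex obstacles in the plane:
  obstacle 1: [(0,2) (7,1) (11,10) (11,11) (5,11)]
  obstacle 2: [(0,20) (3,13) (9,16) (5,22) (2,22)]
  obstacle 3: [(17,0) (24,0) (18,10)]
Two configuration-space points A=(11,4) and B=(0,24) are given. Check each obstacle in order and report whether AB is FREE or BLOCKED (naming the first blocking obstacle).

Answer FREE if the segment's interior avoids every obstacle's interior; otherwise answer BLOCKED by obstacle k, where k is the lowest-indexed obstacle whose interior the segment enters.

BLOCKED by obstacle 1

Obstacle 1 [(0,2) (7,1) (11,10) (11,11) (5,11)]:
  edge (0,2)–(7,1): clear
  edge (7,1)–(11,10): crosses AB
  edge (11,10)–(11,11): clear
  edge (11,11)–(5,11): crosses AB
  edge (5,11)–(0,2): clear
  → BLOCKED
Obstacle 2 [(0,20) (3,13) (9,16) (5,22) (2,22)]:
  edge (0,20)–(3,13): clear
  edge (3,13)–(9,16): crosses AB
  edge (9,16)–(5,22): clear
  edge (5,22)–(2,22): clear
  edge (2,22)–(0,20): crosses AB
  → BLOCKED
Obstacle 3 [(17,0) (24,0) (18,10)]:
  edge (17,0)–(24,0): clear
  edge (24,0)–(18,10): clear
  edge (18,10)–(17,0): clear
  midpoint (11/2,14) outside
  → clear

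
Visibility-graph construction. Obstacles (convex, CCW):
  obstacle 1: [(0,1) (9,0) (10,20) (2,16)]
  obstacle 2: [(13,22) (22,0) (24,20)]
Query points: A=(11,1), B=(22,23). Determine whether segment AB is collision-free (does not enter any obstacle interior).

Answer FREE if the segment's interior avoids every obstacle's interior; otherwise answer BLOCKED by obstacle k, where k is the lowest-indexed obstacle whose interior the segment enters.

BLOCKED by obstacle 2

Obstacle 1 [(0,1) (9,0) (10,20) (2,16)]:
  edge (0,1)–(9,0): clear
  edge (9,0)–(10,20): clear
  edge (10,20)–(2,16): clear
  edge (2,16)–(0,1): clear
  midpoint (33/2,12) outside
  → clear
Obstacle 2 [(13,22) (22,0) (24,20)]:
  edge (13,22)–(22,0): crosses AB
  edge (22,0)–(24,20): clear
  edge (24,20)–(13,22): crosses AB
  → BLOCKED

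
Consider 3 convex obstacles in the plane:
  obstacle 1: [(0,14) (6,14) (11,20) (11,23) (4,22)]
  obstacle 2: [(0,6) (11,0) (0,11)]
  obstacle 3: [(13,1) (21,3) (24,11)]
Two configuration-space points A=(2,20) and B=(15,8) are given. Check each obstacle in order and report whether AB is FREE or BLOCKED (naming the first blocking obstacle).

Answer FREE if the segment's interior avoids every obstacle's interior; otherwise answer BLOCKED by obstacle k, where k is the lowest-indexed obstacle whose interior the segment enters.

Obstacle 1 [(0,14) (6,14) (11,20) (11,23) (4,22)]:
  edge (0,14)–(6,14): clear
  edge (6,14)–(11,20): crosses AB
  edge (11,20)–(11,23): clear
  edge (11,23)–(4,22): clear
  edge (4,22)–(0,14): crosses AB
  → BLOCKED
Obstacle 2 [(0,6) (11,0) (0,11)]:
  edge (0,6)–(11,0): clear
  edge (11,0)–(0,11): clear
  edge (0,11)–(0,6): clear
  midpoint (17/2,14) outside
  → clear
Obstacle 3 [(13,1) (21,3) (24,11)]:
  edge (13,1)–(21,3): clear
  edge (21,3)–(24,11): clear
  edge (24,11)–(13,1): clear
  midpoint (17/2,14) outside
  → clear

BLOCKED by obstacle 1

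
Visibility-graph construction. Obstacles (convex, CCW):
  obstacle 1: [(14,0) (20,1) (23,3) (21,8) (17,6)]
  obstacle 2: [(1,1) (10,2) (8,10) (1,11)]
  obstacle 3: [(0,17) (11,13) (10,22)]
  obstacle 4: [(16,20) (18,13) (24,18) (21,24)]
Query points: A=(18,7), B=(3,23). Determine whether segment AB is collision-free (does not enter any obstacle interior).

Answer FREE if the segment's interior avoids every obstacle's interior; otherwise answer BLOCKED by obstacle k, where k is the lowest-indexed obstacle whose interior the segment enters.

BLOCKED by obstacle 3

Obstacle 1 [(14,0) (20,1) (23,3) (21,8) (17,6)]:
  edge (14,0)–(20,1): clear
  edge (20,1)–(23,3): clear
  edge (23,3)–(21,8): clear
  edge (21,8)–(17,6): clear
  edge (17,6)–(14,0): clear
  midpoint (21/2,15) outside
  → clear
Obstacle 2 [(1,1) (10,2) (8,10) (1,11)]:
  edge (1,1)–(10,2): clear
  edge (10,2)–(8,10): clear
  edge (8,10)–(1,11): clear
  edge (1,11)–(1,1): clear
  midpoint (21/2,15) outside
  → clear
Obstacle 3 [(0,17) (11,13) (10,22)]:
  edge (0,17)–(11,13): clear
  edge (11,13)–(10,22): crosses AB
  edge (10,22)–(0,17): crosses AB
  → BLOCKED
Obstacle 4 [(16,20) (18,13) (24,18) (21,24)]:
  edge (16,20)–(18,13): clear
  edge (18,13)–(24,18): clear
  edge (24,18)–(21,24): clear
  edge (21,24)–(16,20): clear
  midpoint (21/2,15) outside
  → clear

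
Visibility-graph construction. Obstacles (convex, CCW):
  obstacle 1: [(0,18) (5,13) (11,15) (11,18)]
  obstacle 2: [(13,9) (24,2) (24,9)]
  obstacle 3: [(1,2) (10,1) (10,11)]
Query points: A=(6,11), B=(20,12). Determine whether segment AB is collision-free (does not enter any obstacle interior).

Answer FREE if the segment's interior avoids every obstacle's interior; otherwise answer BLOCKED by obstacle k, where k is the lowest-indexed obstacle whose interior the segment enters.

FREE

Obstacle 1 [(0,18) (5,13) (11,15) (11,18)]:
  edge (0,18)–(5,13): clear
  edge (5,13)–(11,15): clear
  edge (11,15)–(11,18): clear
  edge (11,18)–(0,18): clear
  midpoint (13,23/2) outside
  → clear
Obstacle 2 [(13,9) (24,2) (24,9)]:
  edge (13,9)–(24,2): clear
  edge (24,2)–(24,9): clear
  edge (24,9)–(13,9): clear
  midpoint (13,23/2) outside
  → clear
Obstacle 3 [(1,2) (10,1) (10,11)]:
  edge (1,2)–(10,1): clear
  edge (10,1)–(10,11): clear
  edge (10,11)–(1,2): clear
  midpoint (13,23/2) outside
  → clear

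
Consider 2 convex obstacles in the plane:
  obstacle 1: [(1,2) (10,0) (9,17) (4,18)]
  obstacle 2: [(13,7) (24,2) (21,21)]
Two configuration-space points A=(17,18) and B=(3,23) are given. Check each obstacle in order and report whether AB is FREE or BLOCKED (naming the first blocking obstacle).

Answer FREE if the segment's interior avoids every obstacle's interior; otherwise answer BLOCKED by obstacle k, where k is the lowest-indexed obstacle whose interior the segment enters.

FREE

Obstacle 1 [(1,2) (10,0) (9,17) (4,18)]:
  edge (1,2)–(10,0): clear
  edge (10,0)–(9,17): clear
  edge (9,17)–(4,18): clear
  edge (4,18)–(1,2): clear
  midpoint (10,41/2) outside
  → clear
Obstacle 2 [(13,7) (24,2) (21,21)]:
  edge (13,7)–(24,2): clear
  edge (24,2)–(21,21): clear
  edge (21,21)–(13,7): clear
  midpoint (10,41/2) outside
  → clear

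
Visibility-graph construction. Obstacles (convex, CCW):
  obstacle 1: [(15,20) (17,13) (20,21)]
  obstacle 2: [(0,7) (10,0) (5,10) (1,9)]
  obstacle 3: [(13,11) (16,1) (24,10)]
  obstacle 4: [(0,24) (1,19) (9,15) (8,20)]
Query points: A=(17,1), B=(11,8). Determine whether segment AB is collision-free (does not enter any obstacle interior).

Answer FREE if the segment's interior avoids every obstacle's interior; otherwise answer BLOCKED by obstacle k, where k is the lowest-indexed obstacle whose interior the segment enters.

BLOCKED by obstacle 3

Obstacle 1 [(15,20) (17,13) (20,21)]:
  edge (15,20)–(17,13): clear
  edge (17,13)–(20,21): clear
  edge (20,21)–(15,20): clear
  midpoint (14,9/2) outside
  → clear
Obstacle 2 [(0,7) (10,0) (5,10) (1,9)]:
  edge (0,7)–(10,0): clear
  edge (10,0)–(5,10): clear
  edge (5,10)–(1,9): clear
  edge (1,9)–(0,7): clear
  midpoint (14,9/2) outside
  → clear
Obstacle 3 [(13,11) (16,1) (24,10)]:
  edge (13,11)–(16,1): crosses AB
  edge (16,1)–(24,10): crosses AB
  edge (24,10)–(13,11): clear
  → BLOCKED
Obstacle 4 [(0,24) (1,19) (9,15) (8,20)]:
  edge (0,24)–(1,19): clear
  edge (1,19)–(9,15): clear
  edge (9,15)–(8,20): clear
  edge (8,20)–(0,24): clear
  midpoint (14,9/2) outside
  → clear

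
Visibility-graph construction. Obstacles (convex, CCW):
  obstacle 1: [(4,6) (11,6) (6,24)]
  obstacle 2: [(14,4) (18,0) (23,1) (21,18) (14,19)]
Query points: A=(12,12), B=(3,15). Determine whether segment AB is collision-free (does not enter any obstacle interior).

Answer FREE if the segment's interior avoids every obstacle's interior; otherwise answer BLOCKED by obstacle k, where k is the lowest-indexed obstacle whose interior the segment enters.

BLOCKED by obstacle 1

Obstacle 1 [(4,6) (11,6) (6,24)]:
  edge (4,6)–(11,6): clear
  edge (11,6)–(6,24): crosses AB
  edge (6,24)–(4,6): crosses AB
  → BLOCKED
Obstacle 2 [(14,4) (18,0) (23,1) (21,18) (14,19)]:
  edge (14,4)–(18,0): clear
  edge (18,0)–(23,1): clear
  edge (23,1)–(21,18): clear
  edge (21,18)–(14,19): clear
  edge (14,19)–(14,4): clear
  midpoint (15/2,27/2) outside
  → clear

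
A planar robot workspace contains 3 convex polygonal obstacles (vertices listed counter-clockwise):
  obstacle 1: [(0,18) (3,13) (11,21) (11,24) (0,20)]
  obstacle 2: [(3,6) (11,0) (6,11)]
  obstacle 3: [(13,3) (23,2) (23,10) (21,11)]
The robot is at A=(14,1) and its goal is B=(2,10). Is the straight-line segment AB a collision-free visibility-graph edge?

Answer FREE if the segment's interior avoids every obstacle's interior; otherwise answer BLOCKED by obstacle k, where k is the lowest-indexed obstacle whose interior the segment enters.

BLOCKED by obstacle 2

Obstacle 1 [(0,18) (3,13) (11,21) (11,24) (0,20)]:
  edge (0,18)–(3,13): clear
  edge (3,13)–(11,21): clear
  edge (11,21)–(11,24): clear
  edge (11,24)–(0,20): clear
  edge (0,20)–(0,18): clear
  midpoint (8,11/2) outside
  → clear
Obstacle 2 [(3,6) (11,0) (6,11)]:
  edge (3,6)–(11,0): clear
  edge (11,0)–(6,11): crosses AB
  edge (6,11)–(3,6): crosses AB
  → BLOCKED
Obstacle 3 [(13,3) (23,2) (23,10) (21,11)]:
  edge (13,3)–(23,2): clear
  edge (23,2)–(23,10): clear
  edge (23,10)–(21,11): clear
  edge (21,11)–(13,3): clear
  midpoint (8,11/2) outside
  → clear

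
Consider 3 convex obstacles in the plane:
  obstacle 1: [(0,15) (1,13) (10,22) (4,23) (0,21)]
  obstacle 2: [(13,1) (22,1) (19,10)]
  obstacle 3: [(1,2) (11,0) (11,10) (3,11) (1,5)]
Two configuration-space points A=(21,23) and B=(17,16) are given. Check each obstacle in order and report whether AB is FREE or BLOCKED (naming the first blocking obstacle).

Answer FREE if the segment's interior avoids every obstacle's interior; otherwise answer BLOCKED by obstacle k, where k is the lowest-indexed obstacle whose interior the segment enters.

Obstacle 1 [(0,15) (1,13) (10,22) (4,23) (0,21)]:
  edge (0,15)–(1,13): clear
  edge (1,13)–(10,22): clear
  edge (10,22)–(4,23): clear
  edge (4,23)–(0,21): clear
  edge (0,21)–(0,15): clear
  midpoint (19,39/2) outside
  → clear
Obstacle 2 [(13,1) (22,1) (19,10)]:
  edge (13,1)–(22,1): clear
  edge (22,1)–(19,10): clear
  edge (19,10)–(13,1): clear
  midpoint (19,39/2) outside
  → clear
Obstacle 3 [(1,2) (11,0) (11,10) (3,11) (1,5)]:
  edge (1,2)–(11,0): clear
  edge (11,0)–(11,10): clear
  edge (11,10)–(3,11): clear
  edge (3,11)–(1,5): clear
  edge (1,5)–(1,2): clear
  midpoint (19,39/2) outside
  → clear

FREE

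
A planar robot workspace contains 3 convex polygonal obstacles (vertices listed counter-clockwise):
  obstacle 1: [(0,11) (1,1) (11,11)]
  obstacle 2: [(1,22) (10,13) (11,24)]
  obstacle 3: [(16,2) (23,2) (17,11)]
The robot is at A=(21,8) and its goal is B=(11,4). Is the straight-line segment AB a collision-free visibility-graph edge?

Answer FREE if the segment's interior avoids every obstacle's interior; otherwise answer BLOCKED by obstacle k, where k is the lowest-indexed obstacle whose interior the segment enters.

Obstacle 1 [(0,11) (1,1) (11,11)]:
  edge (0,11)–(1,1): clear
  edge (1,1)–(11,11): clear
  edge (11,11)–(0,11): clear
  midpoint (16,6) outside
  → clear
Obstacle 2 [(1,22) (10,13) (11,24)]:
  edge (1,22)–(10,13): clear
  edge (10,13)–(11,24): clear
  edge (11,24)–(1,22): clear
  midpoint (16,6) outside
  → clear
Obstacle 3 [(16,2) (23,2) (17,11)]:
  edge (16,2)–(23,2): clear
  edge (23,2)–(17,11): crosses AB
  edge (17,11)–(16,2): crosses AB
  → BLOCKED

BLOCKED by obstacle 3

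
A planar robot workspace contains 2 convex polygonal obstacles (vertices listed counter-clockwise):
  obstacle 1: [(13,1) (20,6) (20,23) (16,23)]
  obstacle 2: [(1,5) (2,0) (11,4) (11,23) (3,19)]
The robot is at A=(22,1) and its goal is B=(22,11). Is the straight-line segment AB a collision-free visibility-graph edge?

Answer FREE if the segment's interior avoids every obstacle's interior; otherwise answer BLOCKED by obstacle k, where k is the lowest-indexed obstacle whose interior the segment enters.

Obstacle 1 [(13,1) (20,6) (20,23) (16,23)]:
  edge (13,1)–(20,6): clear
  edge (20,6)–(20,23): clear
  edge (20,23)–(16,23): clear
  edge (16,23)–(13,1): clear
  midpoint (22,6) outside
  → clear
Obstacle 2 [(1,5) (2,0) (11,4) (11,23) (3,19)]:
  edge (1,5)–(2,0): clear
  edge (2,0)–(11,4): clear
  edge (11,4)–(11,23): clear
  edge (11,23)–(3,19): clear
  edge (3,19)–(1,5): clear
  midpoint (22,6) outside
  → clear

FREE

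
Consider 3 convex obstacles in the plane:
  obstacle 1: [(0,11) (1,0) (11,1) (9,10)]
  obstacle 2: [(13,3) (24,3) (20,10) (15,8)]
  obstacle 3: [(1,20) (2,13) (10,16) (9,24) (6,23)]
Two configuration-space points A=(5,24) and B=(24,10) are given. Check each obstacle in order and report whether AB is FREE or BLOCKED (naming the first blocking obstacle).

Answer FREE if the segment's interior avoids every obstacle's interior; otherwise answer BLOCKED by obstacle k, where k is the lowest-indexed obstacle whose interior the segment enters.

BLOCKED by obstacle 3

Obstacle 1 [(0,11) (1,0) (11,1) (9,10)]:
  edge (0,11)–(1,0): clear
  edge (1,0)–(11,1): clear
  edge (11,1)–(9,10): clear
  edge (9,10)–(0,11): clear
  midpoint (29/2,17) outside
  → clear
Obstacle 2 [(13,3) (24,3) (20,10) (15,8)]:
  edge (13,3)–(24,3): clear
  edge (24,3)–(20,10): clear
  edge (20,10)–(15,8): clear
  edge (15,8)–(13,3): clear
  midpoint (29/2,17) outside
  → clear
Obstacle 3 [(1,20) (2,13) (10,16) (9,24) (6,23)]:
  edge (1,20)–(2,13): clear
  edge (2,13)–(10,16): clear
  edge (10,16)–(9,24): crosses AB
  edge (9,24)–(6,23): crosses AB
  edge (6,23)–(1,20): clear
  → BLOCKED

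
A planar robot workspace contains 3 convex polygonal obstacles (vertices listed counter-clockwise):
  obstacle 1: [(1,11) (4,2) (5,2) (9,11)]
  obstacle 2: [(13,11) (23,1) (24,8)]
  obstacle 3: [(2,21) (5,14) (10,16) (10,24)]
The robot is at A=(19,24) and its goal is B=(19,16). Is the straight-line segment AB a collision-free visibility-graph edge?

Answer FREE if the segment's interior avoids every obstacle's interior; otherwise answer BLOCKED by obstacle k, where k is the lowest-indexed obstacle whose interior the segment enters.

Obstacle 1 [(1,11) (4,2) (5,2) (9,11)]:
  edge (1,11)–(4,2): clear
  edge (4,2)–(5,2): clear
  edge (5,2)–(9,11): clear
  edge (9,11)–(1,11): clear
  midpoint (19,20) outside
  → clear
Obstacle 2 [(13,11) (23,1) (24,8)]:
  edge (13,11)–(23,1): clear
  edge (23,1)–(24,8): clear
  edge (24,8)–(13,11): clear
  midpoint (19,20) outside
  → clear
Obstacle 3 [(2,21) (5,14) (10,16) (10,24)]:
  edge (2,21)–(5,14): clear
  edge (5,14)–(10,16): clear
  edge (10,16)–(10,24): clear
  edge (10,24)–(2,21): clear
  midpoint (19,20) outside
  → clear

FREE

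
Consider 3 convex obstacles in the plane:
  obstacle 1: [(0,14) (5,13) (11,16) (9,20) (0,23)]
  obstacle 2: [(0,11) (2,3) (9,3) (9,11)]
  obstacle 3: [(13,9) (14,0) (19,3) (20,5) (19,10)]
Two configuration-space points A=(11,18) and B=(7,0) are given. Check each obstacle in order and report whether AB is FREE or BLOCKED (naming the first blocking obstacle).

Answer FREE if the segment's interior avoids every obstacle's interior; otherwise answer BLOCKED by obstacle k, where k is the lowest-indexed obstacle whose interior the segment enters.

BLOCKED by obstacle 1

Obstacle 1 [(0,14) (5,13) (11,16) (9,20) (0,23)]:
  edge (0,14)–(5,13): clear
  edge (5,13)–(11,16): crosses AB
  edge (11,16)–(9,20): crosses AB
  edge (9,20)–(0,23): clear
  edge (0,23)–(0,14): clear
  → BLOCKED
Obstacle 2 [(0,11) (2,3) (9,3) (9,11)]:
  edge (0,11)–(2,3): clear
  edge (2,3)–(9,3): crosses AB
  edge (9,3)–(9,11): crosses AB
  edge (9,11)–(0,11): clear
  → BLOCKED
Obstacle 3 [(13,9) (14,0) (19,3) (20,5) (19,10)]:
  edge (13,9)–(14,0): clear
  edge (14,0)–(19,3): clear
  edge (19,3)–(20,5): clear
  edge (20,5)–(19,10): clear
  edge (19,10)–(13,9): clear
  midpoint (9,9) outside
  → clear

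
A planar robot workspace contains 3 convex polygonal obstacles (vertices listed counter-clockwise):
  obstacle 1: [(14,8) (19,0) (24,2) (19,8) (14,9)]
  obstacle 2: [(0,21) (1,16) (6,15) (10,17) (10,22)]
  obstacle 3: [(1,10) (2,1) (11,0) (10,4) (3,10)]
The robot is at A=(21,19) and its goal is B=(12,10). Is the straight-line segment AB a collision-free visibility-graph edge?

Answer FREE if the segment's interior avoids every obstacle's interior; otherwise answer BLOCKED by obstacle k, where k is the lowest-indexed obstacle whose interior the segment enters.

Obstacle 1 [(14,8) (19,0) (24,2) (19,8) (14,9)]:
  edge (14,8)–(19,0): clear
  edge (19,0)–(24,2): clear
  edge (24,2)–(19,8): clear
  edge (19,8)–(14,9): clear
  edge (14,9)–(14,8): clear
  midpoint (33/2,29/2) outside
  → clear
Obstacle 2 [(0,21) (1,16) (6,15) (10,17) (10,22)]:
  edge (0,21)–(1,16): clear
  edge (1,16)–(6,15): clear
  edge (6,15)–(10,17): clear
  edge (10,17)–(10,22): clear
  edge (10,22)–(0,21): clear
  midpoint (33/2,29/2) outside
  → clear
Obstacle 3 [(1,10) (2,1) (11,0) (10,4) (3,10)]:
  edge (1,10)–(2,1): clear
  edge (2,1)–(11,0): clear
  edge (11,0)–(10,4): clear
  edge (10,4)–(3,10): clear
  edge (3,10)–(1,10): clear
  midpoint (33/2,29/2) outside
  → clear

FREE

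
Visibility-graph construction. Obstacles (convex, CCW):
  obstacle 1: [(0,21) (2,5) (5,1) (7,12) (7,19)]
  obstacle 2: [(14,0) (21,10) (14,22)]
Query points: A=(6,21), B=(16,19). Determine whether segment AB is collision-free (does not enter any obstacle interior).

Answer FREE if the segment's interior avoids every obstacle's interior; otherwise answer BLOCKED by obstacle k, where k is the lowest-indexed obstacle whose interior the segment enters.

Obstacle 1 [(0,21) (2,5) (5,1) (7,12) (7,19)]:
  edge (0,21)–(2,5): clear
  edge (2,5)–(5,1): clear
  edge (5,1)–(7,12): clear
  edge (7,12)–(7,19): clear
  edge (7,19)–(0,21): clear
  midpoint (11,20) outside
  → clear
Obstacle 2 [(14,0) (21,10) (14,22)]:
  edge (14,0)–(21,10): clear
  edge (21,10)–(14,22): crosses AB
  edge (14,22)–(14,0): crosses AB
  → BLOCKED

BLOCKED by obstacle 2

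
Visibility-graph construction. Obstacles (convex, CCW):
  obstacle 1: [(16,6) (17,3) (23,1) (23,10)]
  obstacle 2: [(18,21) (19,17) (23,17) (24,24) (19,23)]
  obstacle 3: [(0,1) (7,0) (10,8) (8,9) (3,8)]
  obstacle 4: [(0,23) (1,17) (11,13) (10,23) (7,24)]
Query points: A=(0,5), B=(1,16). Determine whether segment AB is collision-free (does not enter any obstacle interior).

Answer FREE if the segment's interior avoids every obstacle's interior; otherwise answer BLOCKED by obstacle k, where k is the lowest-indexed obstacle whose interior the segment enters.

Obstacle 1 [(16,6) (17,3) (23,1) (23,10)]:
  edge (16,6)–(17,3): clear
  edge (17,3)–(23,1): clear
  edge (23,1)–(23,10): clear
  edge (23,10)–(16,6): clear
  midpoint (1/2,21/2) outside
  → clear
Obstacle 2 [(18,21) (19,17) (23,17) (24,24) (19,23)]:
  edge (18,21)–(19,17): clear
  edge (19,17)–(23,17): clear
  edge (23,17)–(24,24): clear
  edge (24,24)–(19,23): clear
  edge (19,23)–(18,21): clear
  midpoint (1/2,21/2) outside
  → clear
Obstacle 3 [(0,1) (7,0) (10,8) (8,9) (3,8)]:
  edge (0,1)–(7,0): clear
  edge (7,0)–(10,8): clear
  edge (10,8)–(8,9): clear
  edge (8,9)–(3,8): clear
  edge (3,8)–(0,1): clear
  midpoint (1/2,21/2) outside
  → clear
Obstacle 4 [(0,23) (1,17) (11,13) (10,23) (7,24)]:
  edge (0,23)–(1,17): clear
  edge (1,17)–(11,13): clear
  edge (11,13)–(10,23): clear
  edge (10,23)–(7,24): clear
  edge (7,24)–(0,23): clear
  midpoint (1/2,21/2) outside
  → clear

FREE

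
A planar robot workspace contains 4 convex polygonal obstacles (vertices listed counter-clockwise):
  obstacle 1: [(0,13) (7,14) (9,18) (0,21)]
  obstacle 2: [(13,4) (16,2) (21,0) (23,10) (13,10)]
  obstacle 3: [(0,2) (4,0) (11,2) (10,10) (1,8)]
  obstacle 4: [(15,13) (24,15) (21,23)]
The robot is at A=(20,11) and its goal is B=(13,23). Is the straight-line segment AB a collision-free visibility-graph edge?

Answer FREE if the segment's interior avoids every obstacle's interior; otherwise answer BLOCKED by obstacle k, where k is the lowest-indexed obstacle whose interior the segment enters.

BLOCKED by obstacle 4

Obstacle 1 [(0,13) (7,14) (9,18) (0,21)]:
  edge (0,13)–(7,14): clear
  edge (7,14)–(9,18): clear
  edge (9,18)–(0,21): clear
  edge (0,21)–(0,13): clear
  midpoint (33/2,17) outside
  → clear
Obstacle 2 [(13,4) (16,2) (21,0) (23,10) (13,10)]:
  edge (13,4)–(16,2): clear
  edge (16,2)–(21,0): clear
  edge (21,0)–(23,10): clear
  edge (23,10)–(13,10): clear
  edge (13,10)–(13,4): clear
  midpoint (33/2,17) outside
  → clear
Obstacle 3 [(0,2) (4,0) (11,2) (10,10) (1,8)]:
  edge (0,2)–(4,0): clear
  edge (4,0)–(11,2): clear
  edge (11,2)–(10,10): clear
  edge (10,10)–(1,8): clear
  edge (1,8)–(0,2): clear
  midpoint (33/2,17) outside
  → clear
Obstacle 4 [(15,13) (24,15) (21,23)]:
  edge (15,13)–(24,15): crosses AB
  edge (24,15)–(21,23): clear
  edge (21,23)–(15,13): crosses AB
  → BLOCKED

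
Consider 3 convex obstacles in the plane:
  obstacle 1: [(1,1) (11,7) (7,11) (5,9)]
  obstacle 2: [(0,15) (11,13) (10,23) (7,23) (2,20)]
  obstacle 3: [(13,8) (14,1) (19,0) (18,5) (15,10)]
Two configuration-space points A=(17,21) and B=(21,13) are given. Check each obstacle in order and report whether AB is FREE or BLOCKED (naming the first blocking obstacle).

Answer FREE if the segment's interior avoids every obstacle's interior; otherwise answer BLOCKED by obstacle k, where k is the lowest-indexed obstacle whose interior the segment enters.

Obstacle 1 [(1,1) (11,7) (7,11) (5,9)]:
  edge (1,1)–(11,7): clear
  edge (11,7)–(7,11): clear
  edge (7,11)–(5,9): clear
  edge (5,9)–(1,1): clear
  midpoint (19,17) outside
  → clear
Obstacle 2 [(0,15) (11,13) (10,23) (7,23) (2,20)]:
  edge (0,15)–(11,13): clear
  edge (11,13)–(10,23): clear
  edge (10,23)–(7,23): clear
  edge (7,23)–(2,20): clear
  edge (2,20)–(0,15): clear
  midpoint (19,17) outside
  → clear
Obstacle 3 [(13,8) (14,1) (19,0) (18,5) (15,10)]:
  edge (13,8)–(14,1): clear
  edge (14,1)–(19,0): clear
  edge (19,0)–(18,5): clear
  edge (18,5)–(15,10): clear
  edge (15,10)–(13,8): clear
  midpoint (19,17) outside
  → clear

FREE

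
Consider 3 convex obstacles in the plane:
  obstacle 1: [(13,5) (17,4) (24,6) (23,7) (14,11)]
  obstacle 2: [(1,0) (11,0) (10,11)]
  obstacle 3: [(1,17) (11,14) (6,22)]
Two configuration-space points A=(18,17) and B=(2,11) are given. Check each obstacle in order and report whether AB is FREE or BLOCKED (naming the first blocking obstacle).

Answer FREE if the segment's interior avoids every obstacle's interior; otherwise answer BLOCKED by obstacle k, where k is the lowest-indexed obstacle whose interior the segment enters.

Obstacle 1 [(13,5) (17,4) (24,6) (23,7) (14,11)]:
  edge (13,5)–(17,4): clear
  edge (17,4)–(24,6): clear
  edge (24,6)–(23,7): clear
  edge (23,7)–(14,11): clear
  edge (14,11)–(13,5): clear
  midpoint (10,14) outside
  → clear
Obstacle 2 [(1,0) (11,0) (10,11)]:
  edge (1,0)–(11,0): clear
  edge (11,0)–(10,11): clear
  edge (10,11)–(1,0): clear
  midpoint (10,14) outside
  → clear
Obstacle 3 [(1,17) (11,14) (6,22)]:
  edge (1,17)–(11,14): crosses AB
  edge (11,14)–(6,22): crosses AB
  edge (6,22)–(1,17): clear
  → BLOCKED

BLOCKED by obstacle 3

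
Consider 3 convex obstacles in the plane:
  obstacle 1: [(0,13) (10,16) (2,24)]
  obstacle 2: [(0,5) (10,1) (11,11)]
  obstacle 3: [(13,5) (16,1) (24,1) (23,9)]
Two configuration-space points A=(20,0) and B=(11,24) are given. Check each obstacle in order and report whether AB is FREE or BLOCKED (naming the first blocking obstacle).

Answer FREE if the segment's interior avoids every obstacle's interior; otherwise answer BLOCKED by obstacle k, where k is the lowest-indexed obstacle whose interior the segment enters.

BLOCKED by obstacle 3

Obstacle 1 [(0,13) (10,16) (2,24)]:
  edge (0,13)–(10,16): clear
  edge (10,16)–(2,24): clear
  edge (2,24)–(0,13): clear
  midpoint (31/2,12) outside
  → clear
Obstacle 2 [(0,5) (10,1) (11,11)]:
  edge (0,5)–(10,1): clear
  edge (10,1)–(11,11): clear
  edge (11,11)–(0,5): clear
  midpoint (31/2,12) outside
  → clear
Obstacle 3 [(13,5) (16,1) (24,1) (23,9)]:
  edge (13,5)–(16,1): clear
  edge (16,1)–(24,1): crosses AB
  edge (24,1)–(23,9): clear
  edge (23,9)–(13,5): crosses AB
  → BLOCKED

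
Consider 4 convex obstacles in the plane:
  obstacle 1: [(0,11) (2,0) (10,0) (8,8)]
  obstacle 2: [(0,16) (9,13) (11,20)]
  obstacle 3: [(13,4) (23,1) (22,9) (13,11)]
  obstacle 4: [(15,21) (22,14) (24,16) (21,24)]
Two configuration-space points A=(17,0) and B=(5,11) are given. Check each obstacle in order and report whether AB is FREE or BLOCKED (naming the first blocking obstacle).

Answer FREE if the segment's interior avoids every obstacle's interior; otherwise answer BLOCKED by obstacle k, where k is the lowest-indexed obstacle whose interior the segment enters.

Obstacle 1 [(0,11) (2,0) (10,0) (8,8)]:
  edge (0,11)–(2,0): clear
  edge (2,0)–(10,0): clear
  edge (10,0)–(8,8): clear
  edge (8,8)–(0,11): clear
  midpoint (11,11/2) outside
  → clear
Obstacle 2 [(0,16) (9,13) (11,20)]:
  edge (0,16)–(9,13): clear
  edge (9,13)–(11,20): clear
  edge (11,20)–(0,16): clear
  midpoint (11,11/2) outside
  → clear
Obstacle 3 [(13,4) (23,1) (22,9) (13,11)]:
  edge (13,4)–(23,1): clear
  edge (23,1)–(22,9): clear
  edge (22,9)–(13,11): clear
  edge (13,11)–(13,4): clear
  midpoint (11,11/2) outside
  → clear
Obstacle 4 [(15,21) (22,14) (24,16) (21,24)]:
  edge (15,21)–(22,14): clear
  edge (22,14)–(24,16): clear
  edge (24,16)–(21,24): clear
  edge (21,24)–(15,21): clear
  midpoint (11,11/2) outside
  → clear

FREE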